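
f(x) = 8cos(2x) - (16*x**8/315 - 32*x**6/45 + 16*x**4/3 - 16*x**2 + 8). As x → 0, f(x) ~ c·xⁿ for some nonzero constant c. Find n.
10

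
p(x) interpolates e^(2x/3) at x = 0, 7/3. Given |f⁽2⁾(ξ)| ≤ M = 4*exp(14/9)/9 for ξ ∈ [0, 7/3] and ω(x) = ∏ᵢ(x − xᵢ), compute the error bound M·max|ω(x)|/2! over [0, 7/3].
49*exp(14/9)/162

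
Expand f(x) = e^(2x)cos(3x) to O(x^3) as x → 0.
1 + 2*x - 5*x**2/2 + O(x**3)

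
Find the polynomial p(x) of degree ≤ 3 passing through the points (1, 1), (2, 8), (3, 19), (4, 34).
2*x**2 + x - 2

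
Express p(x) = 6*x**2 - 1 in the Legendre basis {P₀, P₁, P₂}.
P₀ + (4)P₂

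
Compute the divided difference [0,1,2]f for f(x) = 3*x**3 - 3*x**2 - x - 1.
6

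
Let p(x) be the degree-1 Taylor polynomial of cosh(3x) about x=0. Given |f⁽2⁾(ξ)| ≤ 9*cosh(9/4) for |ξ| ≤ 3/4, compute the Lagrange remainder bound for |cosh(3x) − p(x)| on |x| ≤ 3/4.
81*cosh(9/4)/32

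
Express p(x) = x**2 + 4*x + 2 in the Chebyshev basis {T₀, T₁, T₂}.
(5/2)T₀ + (4)T₁ + (1/2)T₂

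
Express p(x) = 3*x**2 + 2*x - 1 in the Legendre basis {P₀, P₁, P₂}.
(2)P₁ + (2)P₂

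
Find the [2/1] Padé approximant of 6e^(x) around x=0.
(x**2 + 4*x + 6)/(1 - x/3)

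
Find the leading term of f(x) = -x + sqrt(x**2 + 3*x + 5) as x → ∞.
3/2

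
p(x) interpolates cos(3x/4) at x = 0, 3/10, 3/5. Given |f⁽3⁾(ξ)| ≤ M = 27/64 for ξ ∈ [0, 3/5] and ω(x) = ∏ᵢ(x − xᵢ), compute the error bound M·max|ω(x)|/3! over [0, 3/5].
27*sqrt(3)/64000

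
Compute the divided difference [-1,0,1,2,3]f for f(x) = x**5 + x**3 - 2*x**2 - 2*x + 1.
5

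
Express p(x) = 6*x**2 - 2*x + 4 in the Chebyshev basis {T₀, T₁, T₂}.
(7)T₀ + (-2)T₁ + (3)T₂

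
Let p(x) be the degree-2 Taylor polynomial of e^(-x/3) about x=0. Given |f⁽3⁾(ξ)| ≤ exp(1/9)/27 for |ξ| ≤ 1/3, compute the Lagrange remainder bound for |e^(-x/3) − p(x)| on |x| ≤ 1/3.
exp(1/9)/4374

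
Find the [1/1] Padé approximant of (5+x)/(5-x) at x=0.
(x/5 + 1)/(1 - x/5)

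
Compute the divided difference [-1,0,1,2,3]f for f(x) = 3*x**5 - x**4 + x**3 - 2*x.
14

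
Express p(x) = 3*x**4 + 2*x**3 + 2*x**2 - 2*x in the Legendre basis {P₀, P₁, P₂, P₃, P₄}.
(19/15)P₀ + (-4/5)P₁ + (64/21)P₂ + (4/5)P₃ + (24/35)P₄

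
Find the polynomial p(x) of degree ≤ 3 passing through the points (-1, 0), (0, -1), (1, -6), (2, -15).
-2*x**2 - 3*x - 1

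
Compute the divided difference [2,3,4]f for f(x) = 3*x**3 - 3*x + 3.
27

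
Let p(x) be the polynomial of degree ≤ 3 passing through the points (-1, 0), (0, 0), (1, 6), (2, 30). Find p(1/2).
3/2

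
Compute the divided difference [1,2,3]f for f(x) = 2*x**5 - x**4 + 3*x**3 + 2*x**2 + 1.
175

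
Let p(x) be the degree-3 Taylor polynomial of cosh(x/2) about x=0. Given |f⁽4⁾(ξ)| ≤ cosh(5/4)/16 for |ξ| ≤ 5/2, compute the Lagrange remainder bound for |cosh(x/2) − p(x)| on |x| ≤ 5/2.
625*cosh(5/4)/6144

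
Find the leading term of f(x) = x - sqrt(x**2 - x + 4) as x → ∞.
1/2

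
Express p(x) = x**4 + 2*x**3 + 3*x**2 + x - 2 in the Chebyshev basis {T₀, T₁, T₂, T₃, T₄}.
(-1/8)T₀ + (5/2)T₁ + (2)T₂ + (1/2)T₃ + (1/8)T₄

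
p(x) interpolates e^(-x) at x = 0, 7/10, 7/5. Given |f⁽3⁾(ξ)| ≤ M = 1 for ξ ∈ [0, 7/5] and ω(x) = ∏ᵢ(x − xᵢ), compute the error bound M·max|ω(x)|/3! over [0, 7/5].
343*sqrt(3)/27000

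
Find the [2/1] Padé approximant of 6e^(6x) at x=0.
(36*x**2 + 24*x + 6)/(1 - 2*x)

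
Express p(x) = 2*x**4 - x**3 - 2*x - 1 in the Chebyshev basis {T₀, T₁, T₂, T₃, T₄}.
(-1/4)T₀ + (-11/4)T₁ + T₂ + (-1/4)T₃ + (1/4)T₄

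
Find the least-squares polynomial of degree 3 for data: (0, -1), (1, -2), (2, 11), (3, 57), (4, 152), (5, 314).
-17/18 + (-2143/756)x + (-167/126)x² + (313/108)x³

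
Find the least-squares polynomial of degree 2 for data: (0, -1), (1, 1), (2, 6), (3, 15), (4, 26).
-37/35 + (18/35)x + (11/7)x²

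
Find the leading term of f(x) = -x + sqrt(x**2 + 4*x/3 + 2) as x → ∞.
2/3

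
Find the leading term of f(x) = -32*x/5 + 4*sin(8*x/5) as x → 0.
-1024*x**3/375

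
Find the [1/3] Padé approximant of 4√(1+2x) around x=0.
(7*x + 4)/(x**3/8 - x**2/4 + 3*x/4 + 1)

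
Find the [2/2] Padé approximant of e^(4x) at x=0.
(4*x**2/3 + 2*x + 1)/(4*x**2/3 - 2*x + 1)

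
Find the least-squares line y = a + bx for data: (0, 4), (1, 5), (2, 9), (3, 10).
a = 37/10, b = 11/5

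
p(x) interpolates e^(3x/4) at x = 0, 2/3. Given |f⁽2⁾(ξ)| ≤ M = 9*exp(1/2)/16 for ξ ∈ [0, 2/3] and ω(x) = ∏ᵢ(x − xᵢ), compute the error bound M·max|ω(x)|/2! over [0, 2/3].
exp(1/2)/32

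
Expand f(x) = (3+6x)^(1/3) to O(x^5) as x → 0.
3**(1/3) + 2*3**(1/3)*x/3 - 4*3**(1/3)*x**2/9 + 40*3**(1/3)*x**3/81 - 160*3**(1/3)*x**4/243 + O(x**5)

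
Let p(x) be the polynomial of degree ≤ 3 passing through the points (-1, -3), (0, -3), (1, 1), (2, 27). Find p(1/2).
-21/8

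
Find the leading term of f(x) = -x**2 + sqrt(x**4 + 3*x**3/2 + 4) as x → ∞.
3*x/4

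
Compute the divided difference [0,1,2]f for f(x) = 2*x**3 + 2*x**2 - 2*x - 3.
8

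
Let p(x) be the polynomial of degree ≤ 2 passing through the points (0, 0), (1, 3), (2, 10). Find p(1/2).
1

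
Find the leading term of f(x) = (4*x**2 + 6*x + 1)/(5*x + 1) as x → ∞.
4*x/5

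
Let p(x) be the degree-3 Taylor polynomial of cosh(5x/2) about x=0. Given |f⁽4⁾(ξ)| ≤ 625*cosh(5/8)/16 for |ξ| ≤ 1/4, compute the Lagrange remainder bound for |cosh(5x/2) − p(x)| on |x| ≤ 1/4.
625*cosh(5/8)/98304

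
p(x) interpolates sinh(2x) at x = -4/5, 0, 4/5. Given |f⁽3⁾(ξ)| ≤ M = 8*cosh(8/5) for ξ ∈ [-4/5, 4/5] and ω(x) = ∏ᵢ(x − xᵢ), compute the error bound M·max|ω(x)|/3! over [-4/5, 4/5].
512*sqrt(3)*cosh(8/5)/3375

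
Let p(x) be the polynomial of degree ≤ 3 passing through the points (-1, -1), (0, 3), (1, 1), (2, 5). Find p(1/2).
2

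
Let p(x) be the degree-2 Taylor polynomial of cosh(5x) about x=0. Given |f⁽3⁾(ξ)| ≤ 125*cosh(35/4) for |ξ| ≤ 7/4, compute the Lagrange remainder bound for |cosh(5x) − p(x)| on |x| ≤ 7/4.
42875*cosh(35/4)/384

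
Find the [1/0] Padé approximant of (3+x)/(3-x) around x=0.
2*x/3 + 1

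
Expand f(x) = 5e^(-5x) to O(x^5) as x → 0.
5 - 25*x + 125*x**2/2 - 625*x**3/6 + 3125*x**4/24 + O(x**5)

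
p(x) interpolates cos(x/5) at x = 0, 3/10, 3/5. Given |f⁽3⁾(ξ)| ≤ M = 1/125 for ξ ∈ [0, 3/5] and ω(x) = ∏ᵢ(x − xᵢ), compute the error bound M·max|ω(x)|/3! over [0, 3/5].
sqrt(3)/125000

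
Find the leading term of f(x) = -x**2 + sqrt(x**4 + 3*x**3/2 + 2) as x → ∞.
3*x/4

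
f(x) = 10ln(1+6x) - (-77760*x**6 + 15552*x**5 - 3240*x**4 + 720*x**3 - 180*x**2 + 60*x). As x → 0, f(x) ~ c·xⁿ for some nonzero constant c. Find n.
7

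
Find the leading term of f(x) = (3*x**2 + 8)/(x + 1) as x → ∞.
3*x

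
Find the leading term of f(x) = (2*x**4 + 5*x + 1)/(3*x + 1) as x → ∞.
2*x**3/3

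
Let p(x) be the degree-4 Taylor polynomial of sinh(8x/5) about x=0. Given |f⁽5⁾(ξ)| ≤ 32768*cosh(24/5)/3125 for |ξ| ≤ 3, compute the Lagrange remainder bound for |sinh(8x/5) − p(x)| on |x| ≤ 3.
331776*cosh(24/5)/15625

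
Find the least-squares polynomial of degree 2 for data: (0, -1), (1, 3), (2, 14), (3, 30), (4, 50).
-46/35 + (163/70)x + (37/14)x²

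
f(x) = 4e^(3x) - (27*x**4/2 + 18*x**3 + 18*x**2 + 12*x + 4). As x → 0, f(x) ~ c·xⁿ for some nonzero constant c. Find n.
5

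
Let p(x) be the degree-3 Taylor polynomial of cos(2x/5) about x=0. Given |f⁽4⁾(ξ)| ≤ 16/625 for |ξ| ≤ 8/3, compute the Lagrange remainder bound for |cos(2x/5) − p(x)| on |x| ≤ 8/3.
8192/151875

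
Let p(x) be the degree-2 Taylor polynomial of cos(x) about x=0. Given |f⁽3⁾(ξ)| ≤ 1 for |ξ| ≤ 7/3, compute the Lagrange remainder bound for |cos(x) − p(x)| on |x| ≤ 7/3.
343/162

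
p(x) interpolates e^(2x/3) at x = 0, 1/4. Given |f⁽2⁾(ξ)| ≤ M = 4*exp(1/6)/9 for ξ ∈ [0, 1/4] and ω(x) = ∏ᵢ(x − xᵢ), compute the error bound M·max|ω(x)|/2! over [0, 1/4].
exp(1/6)/288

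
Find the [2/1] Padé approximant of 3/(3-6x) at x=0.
1/(1 - 2*x)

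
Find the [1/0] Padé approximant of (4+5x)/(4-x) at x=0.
3*x/2 + 1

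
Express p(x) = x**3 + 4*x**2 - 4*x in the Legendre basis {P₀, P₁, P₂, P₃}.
(4/3)P₀ + (-17/5)P₁ + (8/3)P₂ + (2/5)P₃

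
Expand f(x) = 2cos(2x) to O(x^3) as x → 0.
2 - 4*x**2 + O(x**3)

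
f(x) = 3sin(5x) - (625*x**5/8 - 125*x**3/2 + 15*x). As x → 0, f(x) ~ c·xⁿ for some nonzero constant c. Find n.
7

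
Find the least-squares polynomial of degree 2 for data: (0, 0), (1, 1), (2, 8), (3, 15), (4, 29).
-3/35 + (-8/35)x + (13/7)x²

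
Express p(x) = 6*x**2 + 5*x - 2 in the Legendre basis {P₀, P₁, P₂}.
(5)P₁ + (4)P₂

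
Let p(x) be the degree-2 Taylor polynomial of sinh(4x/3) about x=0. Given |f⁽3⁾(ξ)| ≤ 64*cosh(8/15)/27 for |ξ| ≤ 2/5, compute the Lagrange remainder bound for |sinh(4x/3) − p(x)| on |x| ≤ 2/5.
256*cosh(8/15)/10125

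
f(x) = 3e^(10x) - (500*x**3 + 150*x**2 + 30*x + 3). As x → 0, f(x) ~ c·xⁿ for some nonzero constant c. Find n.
4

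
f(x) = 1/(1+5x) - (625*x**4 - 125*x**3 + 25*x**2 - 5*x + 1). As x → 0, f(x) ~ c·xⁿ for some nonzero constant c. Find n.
5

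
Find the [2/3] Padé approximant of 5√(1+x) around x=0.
(35*x**2/16 + 7*x + 5)/(-x**3/160 + 9*x**2/80 + 9*x/10 + 1)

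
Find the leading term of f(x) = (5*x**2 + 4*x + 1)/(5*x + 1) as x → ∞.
x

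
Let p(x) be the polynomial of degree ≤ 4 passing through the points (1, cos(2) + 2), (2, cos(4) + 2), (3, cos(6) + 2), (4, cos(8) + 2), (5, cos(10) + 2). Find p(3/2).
35*cos(4)/32 - 35*cos(6)/64 + 35*cos(2)/128 + 7*cos(8)/32 - 5*cos(10)/128 + 2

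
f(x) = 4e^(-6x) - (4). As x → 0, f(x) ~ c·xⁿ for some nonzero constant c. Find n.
1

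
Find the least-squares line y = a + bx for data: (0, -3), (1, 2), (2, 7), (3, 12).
a = -3, b = 5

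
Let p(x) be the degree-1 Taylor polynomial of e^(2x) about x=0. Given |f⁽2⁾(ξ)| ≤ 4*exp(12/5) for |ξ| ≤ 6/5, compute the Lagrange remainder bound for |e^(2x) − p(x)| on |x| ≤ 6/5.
72*exp(12/5)/25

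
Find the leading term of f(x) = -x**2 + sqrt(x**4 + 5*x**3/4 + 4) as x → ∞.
5*x/8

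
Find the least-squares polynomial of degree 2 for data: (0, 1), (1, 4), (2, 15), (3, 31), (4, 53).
26/35 + (57/70)x + (43/14)x²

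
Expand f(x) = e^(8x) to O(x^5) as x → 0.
1 + 8*x + 32*x**2 + 256*x**3/3 + 512*x**4/3 + O(x**5)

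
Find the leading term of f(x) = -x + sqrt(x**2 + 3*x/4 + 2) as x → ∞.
3/8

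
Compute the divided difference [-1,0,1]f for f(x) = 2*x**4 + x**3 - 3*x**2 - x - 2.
-1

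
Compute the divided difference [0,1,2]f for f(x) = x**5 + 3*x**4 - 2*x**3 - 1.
30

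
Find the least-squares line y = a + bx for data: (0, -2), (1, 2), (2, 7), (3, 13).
a = -5/2, b = 5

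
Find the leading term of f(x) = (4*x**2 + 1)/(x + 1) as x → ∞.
4*x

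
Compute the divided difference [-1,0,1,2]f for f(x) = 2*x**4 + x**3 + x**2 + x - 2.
5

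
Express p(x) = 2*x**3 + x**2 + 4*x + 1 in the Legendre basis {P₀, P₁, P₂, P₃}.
(4/3)P₀ + (26/5)P₁ + (2/3)P₂ + (4/5)P₃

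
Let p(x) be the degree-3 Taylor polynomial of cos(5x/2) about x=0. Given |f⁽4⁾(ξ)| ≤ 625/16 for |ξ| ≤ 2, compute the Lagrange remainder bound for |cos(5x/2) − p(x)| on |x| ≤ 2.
625/24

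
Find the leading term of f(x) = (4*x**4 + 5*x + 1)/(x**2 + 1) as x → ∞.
4*x**2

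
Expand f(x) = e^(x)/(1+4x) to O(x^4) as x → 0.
1 - 3*x + 25*x**2/2 - 299*x**3/6 + O(x**4)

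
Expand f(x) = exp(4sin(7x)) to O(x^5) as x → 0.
1 + 28*x + 392*x**2 + 3430*x**3 + 19208*x**4 + O(x**5)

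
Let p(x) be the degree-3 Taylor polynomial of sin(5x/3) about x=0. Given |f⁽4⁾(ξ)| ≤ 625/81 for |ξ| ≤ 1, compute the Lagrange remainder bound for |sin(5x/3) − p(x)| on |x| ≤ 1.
625/1944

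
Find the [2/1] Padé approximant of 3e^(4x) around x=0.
(8*x**2 + 8*x + 3)/(1 - 4*x/3)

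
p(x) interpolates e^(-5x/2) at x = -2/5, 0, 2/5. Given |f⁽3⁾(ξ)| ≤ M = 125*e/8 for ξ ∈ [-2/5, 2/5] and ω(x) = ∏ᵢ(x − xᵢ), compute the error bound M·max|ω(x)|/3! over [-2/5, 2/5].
sqrt(3)*e/27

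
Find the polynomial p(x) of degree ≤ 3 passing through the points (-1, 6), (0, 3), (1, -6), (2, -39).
-3*x**3 - 3*x**2 - 3*x + 3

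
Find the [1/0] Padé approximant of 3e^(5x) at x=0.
15*x + 3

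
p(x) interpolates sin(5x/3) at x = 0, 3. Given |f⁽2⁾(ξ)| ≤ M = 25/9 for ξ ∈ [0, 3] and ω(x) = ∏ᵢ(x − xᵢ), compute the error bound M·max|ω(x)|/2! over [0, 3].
25/8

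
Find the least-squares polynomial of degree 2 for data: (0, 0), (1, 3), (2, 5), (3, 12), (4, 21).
3/7 + (17/70)x + (17/14)x²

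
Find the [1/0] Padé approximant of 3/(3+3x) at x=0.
1 - x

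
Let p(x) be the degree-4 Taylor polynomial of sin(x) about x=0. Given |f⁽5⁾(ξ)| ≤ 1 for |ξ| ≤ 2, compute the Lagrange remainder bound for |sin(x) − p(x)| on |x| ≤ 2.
4/15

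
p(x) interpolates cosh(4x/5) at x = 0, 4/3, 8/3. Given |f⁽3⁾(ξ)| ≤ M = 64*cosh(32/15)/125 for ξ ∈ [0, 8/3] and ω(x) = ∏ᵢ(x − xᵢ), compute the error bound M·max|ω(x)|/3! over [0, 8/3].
4096*sqrt(3)*cosh(32/15)/91125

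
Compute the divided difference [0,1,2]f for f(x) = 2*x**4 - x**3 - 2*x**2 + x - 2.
9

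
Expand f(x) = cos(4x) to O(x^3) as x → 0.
1 - 8*x**2 + O(x**3)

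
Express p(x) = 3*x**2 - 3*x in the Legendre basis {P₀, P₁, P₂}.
P₀ + (-3)P₁ + (2)P₂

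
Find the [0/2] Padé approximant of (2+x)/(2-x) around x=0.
1/(x**2/2 - x + 1)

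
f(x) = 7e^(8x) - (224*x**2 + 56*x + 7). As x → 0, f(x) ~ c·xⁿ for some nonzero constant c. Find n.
3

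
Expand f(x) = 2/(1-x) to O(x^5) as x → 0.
2 + 2*x + 2*x**2 + 2*x**3 + 2*x**4 + O(x**5)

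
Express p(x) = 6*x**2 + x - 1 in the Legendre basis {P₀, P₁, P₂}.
P₀ + P₁ + (4)P₂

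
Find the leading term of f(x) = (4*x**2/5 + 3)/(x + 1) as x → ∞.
4*x/5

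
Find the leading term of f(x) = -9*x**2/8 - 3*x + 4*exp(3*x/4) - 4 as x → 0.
9*x**3/32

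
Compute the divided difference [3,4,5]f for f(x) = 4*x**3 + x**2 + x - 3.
49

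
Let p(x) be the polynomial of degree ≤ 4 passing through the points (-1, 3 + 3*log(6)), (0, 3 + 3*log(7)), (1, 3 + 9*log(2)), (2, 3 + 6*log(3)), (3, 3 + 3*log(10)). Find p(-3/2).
3 + log(17179869184*2**(25/32)*3**(121/128)*5**(105/128)*7**(5/32)/2542277241)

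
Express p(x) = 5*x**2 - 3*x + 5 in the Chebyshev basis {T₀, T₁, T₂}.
(15/2)T₀ + (-3)T₁ + (5/2)T₂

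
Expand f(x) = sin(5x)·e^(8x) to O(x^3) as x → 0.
5*x + 40*x**2 + O(x**3)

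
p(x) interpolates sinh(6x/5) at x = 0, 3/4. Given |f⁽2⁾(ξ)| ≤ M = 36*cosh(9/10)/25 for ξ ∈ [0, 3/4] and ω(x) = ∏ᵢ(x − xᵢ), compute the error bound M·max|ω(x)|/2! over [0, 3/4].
81*cosh(9/10)/800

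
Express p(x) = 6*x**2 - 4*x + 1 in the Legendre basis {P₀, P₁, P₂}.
(3)P₀ + (-4)P₁ + (4)P₂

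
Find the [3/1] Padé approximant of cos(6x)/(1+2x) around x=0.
(27*x**3 - 99*x**2/7 - 27*x/14 + 1)/(x/14 + 1)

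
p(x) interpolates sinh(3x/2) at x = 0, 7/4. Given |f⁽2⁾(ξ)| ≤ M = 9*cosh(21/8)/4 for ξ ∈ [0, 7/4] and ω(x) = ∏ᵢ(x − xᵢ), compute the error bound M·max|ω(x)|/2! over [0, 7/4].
441*cosh(21/8)/512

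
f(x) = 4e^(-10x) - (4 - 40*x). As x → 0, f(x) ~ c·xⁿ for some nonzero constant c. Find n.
2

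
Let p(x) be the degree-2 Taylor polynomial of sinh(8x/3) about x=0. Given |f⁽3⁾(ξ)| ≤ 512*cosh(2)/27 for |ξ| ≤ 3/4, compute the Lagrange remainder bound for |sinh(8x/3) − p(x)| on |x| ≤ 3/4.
4*cosh(2)/3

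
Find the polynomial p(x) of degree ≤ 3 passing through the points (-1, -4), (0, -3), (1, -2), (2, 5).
x**3 - 3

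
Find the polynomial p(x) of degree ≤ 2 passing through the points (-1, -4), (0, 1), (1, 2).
-2*x**2 + 3*x + 1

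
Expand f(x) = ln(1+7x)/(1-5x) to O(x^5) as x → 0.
7*x + 21*x**2/2 + 1001*x**3/6 + 2807*x**4/12 + O(x**5)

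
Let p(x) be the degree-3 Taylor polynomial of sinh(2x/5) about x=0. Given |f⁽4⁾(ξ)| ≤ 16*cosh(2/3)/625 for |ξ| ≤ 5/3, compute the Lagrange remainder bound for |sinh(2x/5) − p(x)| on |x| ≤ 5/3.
2*cosh(2/3)/243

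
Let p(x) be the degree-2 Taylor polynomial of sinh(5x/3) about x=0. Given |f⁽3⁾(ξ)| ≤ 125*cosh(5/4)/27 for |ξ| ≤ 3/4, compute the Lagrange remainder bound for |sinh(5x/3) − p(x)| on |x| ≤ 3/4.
125*cosh(5/4)/384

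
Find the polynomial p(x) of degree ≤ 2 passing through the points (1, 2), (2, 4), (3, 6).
2*x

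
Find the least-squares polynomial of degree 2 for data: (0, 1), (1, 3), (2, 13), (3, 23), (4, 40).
24/35 + (43/35)x + (15/7)x²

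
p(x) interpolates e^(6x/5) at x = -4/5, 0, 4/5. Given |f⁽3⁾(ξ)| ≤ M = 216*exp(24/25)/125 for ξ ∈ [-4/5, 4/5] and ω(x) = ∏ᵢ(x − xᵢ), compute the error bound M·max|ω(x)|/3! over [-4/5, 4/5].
512*sqrt(3)*exp(24/25)/15625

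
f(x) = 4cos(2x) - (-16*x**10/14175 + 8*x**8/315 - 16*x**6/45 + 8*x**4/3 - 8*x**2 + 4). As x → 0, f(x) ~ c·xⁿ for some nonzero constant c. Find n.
12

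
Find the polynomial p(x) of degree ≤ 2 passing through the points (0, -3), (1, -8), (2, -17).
-2*x**2 - 3*x - 3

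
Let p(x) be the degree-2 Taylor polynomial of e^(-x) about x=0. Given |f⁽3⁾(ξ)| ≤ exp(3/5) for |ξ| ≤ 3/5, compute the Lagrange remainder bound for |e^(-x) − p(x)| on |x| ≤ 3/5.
9*exp(3/5)/250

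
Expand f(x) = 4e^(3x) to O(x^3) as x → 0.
4 + 12*x + 18*x**2 + O(x**3)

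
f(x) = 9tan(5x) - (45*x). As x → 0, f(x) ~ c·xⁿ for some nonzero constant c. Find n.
3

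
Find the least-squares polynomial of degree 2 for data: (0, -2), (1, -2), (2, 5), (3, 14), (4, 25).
-18/7 + (1/7)x + (12/7)x²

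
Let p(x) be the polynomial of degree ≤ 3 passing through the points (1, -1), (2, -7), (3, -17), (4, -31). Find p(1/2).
1/2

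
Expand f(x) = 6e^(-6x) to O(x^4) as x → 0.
6 - 36*x + 108*x**2 - 216*x**3 + O(x**4)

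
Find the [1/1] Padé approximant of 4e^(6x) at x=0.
(12*x + 4)/(1 - 3*x)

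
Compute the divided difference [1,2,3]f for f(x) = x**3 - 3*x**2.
3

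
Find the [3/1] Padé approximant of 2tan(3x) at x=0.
18*x**3 + 6*x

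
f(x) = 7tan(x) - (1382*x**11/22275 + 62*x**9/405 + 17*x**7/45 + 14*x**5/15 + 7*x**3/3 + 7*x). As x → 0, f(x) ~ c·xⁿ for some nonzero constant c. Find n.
13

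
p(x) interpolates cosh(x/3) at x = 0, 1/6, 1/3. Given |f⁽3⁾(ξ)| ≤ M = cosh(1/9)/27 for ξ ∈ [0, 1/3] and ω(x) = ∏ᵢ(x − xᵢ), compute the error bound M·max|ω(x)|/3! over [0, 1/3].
sqrt(3)*cosh(1/9)/157464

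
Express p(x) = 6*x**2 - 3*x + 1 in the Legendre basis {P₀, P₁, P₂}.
(3)P₀ + (-3)P₁ + (4)P₂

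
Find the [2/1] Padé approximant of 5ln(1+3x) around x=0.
15*x*(x + 2)/(2*(2*x + 1))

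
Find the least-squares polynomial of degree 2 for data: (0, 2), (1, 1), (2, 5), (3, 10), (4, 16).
54/35 + (-41/70)x + (15/14)x²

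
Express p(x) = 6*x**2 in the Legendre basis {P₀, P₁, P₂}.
(2)P₀ + (4)P₂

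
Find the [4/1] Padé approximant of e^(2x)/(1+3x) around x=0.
(1414*x**4/1875 + 488*x**3/375 + 1254*x**2/625 + 1246*x/625 + 1)/(1871*x/625 + 1)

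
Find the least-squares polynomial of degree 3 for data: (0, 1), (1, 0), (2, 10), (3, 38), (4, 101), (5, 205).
20/21 + (-215/126)x + (-67/84)x² + (67/36)x³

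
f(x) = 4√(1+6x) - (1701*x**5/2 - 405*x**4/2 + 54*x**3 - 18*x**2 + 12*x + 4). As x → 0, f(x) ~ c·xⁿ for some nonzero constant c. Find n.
6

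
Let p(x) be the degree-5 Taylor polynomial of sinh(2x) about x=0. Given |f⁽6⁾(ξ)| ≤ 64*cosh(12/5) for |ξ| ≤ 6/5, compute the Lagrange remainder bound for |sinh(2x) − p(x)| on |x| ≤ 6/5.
20736*cosh(12/5)/78125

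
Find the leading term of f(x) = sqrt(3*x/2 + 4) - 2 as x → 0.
3*x/8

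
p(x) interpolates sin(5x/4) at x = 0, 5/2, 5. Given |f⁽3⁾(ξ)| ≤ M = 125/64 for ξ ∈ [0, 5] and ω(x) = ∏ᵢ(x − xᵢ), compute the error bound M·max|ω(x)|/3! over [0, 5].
15625*sqrt(3)/13824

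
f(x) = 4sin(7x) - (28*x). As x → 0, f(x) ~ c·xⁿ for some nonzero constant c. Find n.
3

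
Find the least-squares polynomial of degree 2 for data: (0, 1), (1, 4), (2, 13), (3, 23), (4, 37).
24/35 + (177/70)x + (23/14)x²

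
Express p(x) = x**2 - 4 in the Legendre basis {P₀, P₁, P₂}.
(-11/3)P₀ + (2/3)P₂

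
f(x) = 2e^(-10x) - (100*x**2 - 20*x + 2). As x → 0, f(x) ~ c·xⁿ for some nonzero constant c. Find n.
3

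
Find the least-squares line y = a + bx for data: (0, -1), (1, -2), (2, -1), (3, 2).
a = -2, b = 1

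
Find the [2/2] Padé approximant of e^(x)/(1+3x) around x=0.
(91*x**2/516 + 29*x/43 + 1)/(-503*x**2/516 + 115*x/43 + 1)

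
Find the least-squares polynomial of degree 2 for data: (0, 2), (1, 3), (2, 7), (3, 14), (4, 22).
64/35 + (17/70)x + (17/14)x²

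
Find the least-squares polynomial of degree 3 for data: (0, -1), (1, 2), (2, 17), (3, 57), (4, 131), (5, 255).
-67/63 + (457/378)x + (-13/252)x² + (217/108)x³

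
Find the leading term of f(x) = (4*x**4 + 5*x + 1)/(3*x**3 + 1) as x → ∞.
4*x/3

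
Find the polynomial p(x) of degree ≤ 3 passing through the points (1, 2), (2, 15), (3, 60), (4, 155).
3*x**3 - 2*x**2 - 2*x + 3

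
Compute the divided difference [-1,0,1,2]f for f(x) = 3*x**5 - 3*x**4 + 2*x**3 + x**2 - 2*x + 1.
11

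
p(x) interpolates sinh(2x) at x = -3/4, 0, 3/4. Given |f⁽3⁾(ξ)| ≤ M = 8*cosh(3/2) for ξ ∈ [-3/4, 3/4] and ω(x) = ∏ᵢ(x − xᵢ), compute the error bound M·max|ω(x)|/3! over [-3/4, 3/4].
sqrt(3)*cosh(3/2)/8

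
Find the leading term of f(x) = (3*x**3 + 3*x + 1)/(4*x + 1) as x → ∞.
3*x**2/4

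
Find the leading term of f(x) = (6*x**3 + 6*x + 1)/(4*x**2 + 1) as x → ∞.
3*x/2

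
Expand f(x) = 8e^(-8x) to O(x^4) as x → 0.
8 - 64*x + 256*x**2 - 2048*x**3/3 + O(x**4)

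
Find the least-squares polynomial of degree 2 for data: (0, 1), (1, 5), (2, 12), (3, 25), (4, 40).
1 + (9/5)x + (2)x²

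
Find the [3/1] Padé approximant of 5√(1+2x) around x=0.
(-5*x**3/8 + 15*x**2/4 + 45*x/4 + 5)/(5*x/4 + 1)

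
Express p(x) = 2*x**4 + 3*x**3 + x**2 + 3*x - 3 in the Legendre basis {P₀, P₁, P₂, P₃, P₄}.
(-34/15)P₀ + (24/5)P₁ + (38/21)P₂ + (6/5)P₃ + (16/35)P₄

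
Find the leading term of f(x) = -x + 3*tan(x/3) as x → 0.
x**3/27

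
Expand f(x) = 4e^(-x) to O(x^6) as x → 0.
4 - 4*x + 2*x**2 - 2*x**3/3 + x**4/6 - x**5/30 + O(x**6)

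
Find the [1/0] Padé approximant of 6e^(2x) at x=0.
12*x + 6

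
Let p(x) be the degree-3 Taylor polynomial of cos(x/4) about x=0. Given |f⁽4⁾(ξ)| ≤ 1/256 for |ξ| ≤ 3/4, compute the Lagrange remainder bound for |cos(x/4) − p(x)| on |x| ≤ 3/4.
27/524288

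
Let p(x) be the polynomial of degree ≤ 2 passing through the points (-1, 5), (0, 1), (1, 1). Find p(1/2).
1/2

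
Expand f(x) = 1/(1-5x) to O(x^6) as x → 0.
1 + 5*x + 25*x**2 + 125*x**3 + 625*x**4 + 3125*x**5 + O(x**6)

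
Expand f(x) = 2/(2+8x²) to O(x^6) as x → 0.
1 - 4*x**2 + 16*x**4 + O(x**6)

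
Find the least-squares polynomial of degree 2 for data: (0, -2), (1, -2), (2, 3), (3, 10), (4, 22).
-73/35 + (-10/7)x + (13/7)x²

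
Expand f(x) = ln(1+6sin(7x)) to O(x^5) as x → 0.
42*x - 882*x**2 + 24353*x**3 - 763518*x**4 + O(x**5)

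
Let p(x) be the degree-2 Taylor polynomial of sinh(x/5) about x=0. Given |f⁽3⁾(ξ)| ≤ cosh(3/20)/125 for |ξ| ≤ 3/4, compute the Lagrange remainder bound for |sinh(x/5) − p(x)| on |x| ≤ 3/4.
9*cosh(3/20)/16000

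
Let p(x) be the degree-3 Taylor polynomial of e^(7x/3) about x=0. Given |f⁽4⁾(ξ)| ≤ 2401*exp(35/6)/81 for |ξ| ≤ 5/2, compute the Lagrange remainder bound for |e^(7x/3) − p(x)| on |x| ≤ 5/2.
1500625*exp(35/6)/31104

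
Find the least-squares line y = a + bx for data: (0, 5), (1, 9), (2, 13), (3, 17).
a = 5, b = 4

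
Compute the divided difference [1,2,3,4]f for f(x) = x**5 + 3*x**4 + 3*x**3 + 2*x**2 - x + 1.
98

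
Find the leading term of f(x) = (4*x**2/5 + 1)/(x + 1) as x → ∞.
4*x/5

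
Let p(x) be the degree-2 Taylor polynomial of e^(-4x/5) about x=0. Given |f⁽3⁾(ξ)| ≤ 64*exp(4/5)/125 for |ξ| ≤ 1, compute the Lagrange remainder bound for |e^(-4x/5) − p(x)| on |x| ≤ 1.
32*exp(4/5)/375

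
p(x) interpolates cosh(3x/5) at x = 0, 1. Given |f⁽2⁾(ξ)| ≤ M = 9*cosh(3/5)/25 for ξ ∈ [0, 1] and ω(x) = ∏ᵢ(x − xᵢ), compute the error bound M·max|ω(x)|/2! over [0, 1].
9*cosh(3/5)/200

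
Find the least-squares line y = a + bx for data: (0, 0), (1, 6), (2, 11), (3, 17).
a = 1/10, b = 28/5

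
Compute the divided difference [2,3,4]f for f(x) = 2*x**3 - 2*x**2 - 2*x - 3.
16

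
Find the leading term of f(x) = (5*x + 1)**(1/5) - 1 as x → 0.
x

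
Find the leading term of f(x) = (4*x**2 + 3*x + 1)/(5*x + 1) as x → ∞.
4*x/5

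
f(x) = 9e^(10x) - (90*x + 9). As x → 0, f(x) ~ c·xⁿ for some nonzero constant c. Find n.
2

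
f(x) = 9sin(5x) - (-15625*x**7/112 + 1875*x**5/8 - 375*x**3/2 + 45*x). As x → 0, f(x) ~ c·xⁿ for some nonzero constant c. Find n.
9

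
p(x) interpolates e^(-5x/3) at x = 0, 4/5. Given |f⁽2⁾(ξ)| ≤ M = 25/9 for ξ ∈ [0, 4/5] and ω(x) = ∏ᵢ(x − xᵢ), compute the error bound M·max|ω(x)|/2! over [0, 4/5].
2/9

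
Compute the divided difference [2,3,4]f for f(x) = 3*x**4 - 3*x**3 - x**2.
137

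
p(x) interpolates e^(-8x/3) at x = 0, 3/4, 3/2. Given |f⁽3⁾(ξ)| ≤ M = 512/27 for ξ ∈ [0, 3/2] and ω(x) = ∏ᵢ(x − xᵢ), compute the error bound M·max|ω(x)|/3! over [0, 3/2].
8*sqrt(3)/27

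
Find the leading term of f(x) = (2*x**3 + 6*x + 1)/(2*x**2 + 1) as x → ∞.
x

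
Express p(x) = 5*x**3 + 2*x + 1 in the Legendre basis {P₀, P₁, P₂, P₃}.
P₀ + (5)P₁ + (2)P₃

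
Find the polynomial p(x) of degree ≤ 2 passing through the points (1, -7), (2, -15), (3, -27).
-2*x**2 - 2*x - 3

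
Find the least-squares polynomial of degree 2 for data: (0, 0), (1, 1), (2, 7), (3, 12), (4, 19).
-3/7 + (123/70)x + (11/14)x²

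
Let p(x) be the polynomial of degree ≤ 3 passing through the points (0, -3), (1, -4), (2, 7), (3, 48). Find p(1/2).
-31/8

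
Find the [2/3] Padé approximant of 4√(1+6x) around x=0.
(63*x**2 + 168*x/5 + 4)/(-27*x**3/20 + 81*x**2/20 + 27*x/5 + 1)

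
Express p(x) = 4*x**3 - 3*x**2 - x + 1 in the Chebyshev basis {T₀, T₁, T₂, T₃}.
(-1/2)T₀ + (2)T₁ + (-3/2)T₂ + T₃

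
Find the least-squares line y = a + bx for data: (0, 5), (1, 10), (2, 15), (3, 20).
a = 5, b = 5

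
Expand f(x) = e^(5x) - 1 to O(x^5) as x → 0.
5*x + 25*x**2/2 + 125*x**3/6 + 625*x**4/24 + O(x**5)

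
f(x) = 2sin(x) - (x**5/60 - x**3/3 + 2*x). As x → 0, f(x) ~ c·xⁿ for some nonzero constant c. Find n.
7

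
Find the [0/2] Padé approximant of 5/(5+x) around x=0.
1/(x/5 + 1)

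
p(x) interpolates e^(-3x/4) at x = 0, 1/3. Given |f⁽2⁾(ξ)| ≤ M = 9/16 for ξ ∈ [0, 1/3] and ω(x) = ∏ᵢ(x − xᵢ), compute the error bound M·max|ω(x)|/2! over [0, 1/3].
1/128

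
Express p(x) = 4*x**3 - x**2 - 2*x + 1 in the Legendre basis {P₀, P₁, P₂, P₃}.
(2/3)P₀ + (2/5)P₁ + (-2/3)P₂ + (8/5)P₃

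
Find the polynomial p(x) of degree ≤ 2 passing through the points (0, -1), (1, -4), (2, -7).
-3*x - 1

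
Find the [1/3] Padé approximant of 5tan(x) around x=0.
5*x/(1 - x**2/3)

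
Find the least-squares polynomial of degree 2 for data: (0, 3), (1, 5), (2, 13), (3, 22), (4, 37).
20/7 + (11/14)x + (27/14)x²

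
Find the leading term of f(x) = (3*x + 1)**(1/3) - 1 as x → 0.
x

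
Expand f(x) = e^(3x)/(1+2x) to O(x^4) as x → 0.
1 + x + 5*x**2/2 - x**3/2 + O(x**4)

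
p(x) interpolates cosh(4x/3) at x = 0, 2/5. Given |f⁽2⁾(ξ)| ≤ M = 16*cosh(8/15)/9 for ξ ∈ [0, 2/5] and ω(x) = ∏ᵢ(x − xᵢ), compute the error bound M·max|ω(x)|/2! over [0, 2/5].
8*cosh(8/15)/225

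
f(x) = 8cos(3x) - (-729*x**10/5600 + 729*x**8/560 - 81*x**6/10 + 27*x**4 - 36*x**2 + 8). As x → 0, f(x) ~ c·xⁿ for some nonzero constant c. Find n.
12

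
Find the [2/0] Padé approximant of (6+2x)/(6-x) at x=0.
x**2/12 + x/2 + 1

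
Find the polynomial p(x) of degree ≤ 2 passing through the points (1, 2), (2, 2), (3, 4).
x**2 - 3*x + 4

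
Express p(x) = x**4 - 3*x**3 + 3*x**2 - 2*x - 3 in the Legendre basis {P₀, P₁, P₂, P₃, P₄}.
(-9/5)P₀ + (-19/5)P₁ + (18/7)P₂ + (-6/5)P₃ + (8/35)P₄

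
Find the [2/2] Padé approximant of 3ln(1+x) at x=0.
3*x*(x + 2)/(2*(x**2/6 + x + 1))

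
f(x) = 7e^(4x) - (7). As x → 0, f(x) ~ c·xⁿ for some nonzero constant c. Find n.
1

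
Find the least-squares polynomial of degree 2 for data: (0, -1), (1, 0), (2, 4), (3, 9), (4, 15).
-43/35 + (67/70)x + (11/14)x²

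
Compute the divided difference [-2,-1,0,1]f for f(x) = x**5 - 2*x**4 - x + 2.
9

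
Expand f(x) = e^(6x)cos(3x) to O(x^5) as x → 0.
1 + 6*x + 27*x**2/2 + 9*x**3 - 189*x**4/8 + O(x**5)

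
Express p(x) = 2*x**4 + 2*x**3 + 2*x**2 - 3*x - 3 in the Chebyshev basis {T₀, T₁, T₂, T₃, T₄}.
(-5/4)T₀ + (-3/2)T₁ + (2)T₂ + (1/2)T₃ + (1/4)T₄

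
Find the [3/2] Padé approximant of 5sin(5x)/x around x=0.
(25 - 875*x**2/12)/(5*x**2/4 + 1)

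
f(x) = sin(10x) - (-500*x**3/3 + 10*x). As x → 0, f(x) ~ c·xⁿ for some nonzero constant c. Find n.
5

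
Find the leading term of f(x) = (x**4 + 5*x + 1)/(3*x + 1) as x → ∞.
x**3/3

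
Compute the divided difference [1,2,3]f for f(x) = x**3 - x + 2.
6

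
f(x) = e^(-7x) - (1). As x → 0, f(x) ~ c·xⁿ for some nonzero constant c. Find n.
1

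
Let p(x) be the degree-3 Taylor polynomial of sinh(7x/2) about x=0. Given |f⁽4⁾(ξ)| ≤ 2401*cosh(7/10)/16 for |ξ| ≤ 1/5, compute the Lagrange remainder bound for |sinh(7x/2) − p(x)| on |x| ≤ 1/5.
2401*cosh(7/10)/240000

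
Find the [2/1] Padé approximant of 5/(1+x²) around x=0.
5 - 5*x**2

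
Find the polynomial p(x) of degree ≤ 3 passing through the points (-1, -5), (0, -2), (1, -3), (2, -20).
-2*x**3 - 2*x**2 + 3*x - 2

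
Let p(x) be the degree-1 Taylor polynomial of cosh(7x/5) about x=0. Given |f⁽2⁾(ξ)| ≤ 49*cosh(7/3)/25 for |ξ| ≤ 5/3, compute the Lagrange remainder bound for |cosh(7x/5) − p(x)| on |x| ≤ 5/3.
49*cosh(7/3)/18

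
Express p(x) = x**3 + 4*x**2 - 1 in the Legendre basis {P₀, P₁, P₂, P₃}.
(1/3)P₀ + (3/5)P₁ + (8/3)P₂ + (2/5)P₃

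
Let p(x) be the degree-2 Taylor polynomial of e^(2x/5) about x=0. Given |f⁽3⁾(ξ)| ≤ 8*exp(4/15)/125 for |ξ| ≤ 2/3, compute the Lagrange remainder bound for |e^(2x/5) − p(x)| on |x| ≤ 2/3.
32*exp(4/15)/10125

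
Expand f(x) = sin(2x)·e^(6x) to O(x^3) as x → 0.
2*x + 12*x**2 + O(x**3)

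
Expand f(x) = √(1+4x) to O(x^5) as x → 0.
1 + 2*x - 2*x**2 + 4*x**3 - 10*x**4 + O(x**5)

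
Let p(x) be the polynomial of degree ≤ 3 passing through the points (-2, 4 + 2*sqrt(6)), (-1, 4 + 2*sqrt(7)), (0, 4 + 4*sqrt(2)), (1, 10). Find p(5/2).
-189*sqrt(2)/4 - 35*sqrt(6)/8 + 347/8 + 135*sqrt(7)/8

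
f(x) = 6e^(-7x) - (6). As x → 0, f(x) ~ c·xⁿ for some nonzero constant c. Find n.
1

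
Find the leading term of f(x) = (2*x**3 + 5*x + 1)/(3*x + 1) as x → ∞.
2*x**2/3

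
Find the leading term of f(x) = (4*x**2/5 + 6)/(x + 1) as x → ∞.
4*x/5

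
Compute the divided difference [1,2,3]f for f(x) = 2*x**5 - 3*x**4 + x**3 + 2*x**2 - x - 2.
113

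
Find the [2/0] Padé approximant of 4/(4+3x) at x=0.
9*x**2/16 - 3*x/4 + 1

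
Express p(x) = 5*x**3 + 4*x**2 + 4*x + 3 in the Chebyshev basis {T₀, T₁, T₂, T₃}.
(5)T₀ + (31/4)T₁ + (2)T₂ + (5/4)T₃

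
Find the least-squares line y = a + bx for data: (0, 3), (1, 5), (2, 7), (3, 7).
a = 17/5, b = 7/5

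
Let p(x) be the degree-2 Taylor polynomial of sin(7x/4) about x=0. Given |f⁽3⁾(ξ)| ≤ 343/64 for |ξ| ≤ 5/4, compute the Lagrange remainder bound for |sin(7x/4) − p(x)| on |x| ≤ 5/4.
42875/24576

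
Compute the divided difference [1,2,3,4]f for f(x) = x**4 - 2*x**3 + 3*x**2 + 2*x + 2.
8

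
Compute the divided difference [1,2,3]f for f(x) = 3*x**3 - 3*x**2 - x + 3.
15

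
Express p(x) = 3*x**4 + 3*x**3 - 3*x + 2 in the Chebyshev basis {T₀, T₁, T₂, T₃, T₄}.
(25/8)T₀ + (-3/4)T₁ + (3/2)T₂ + (3/4)T₃ + (3/8)T₄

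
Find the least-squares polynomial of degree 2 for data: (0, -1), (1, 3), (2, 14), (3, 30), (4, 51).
-43/35 + (137/70)x + (39/14)x²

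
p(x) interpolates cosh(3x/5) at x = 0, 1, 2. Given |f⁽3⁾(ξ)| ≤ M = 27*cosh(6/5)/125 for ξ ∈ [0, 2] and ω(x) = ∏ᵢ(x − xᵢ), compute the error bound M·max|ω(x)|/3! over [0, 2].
sqrt(3)*cosh(6/5)/125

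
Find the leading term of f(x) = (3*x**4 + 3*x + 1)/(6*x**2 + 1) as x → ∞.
x**2/2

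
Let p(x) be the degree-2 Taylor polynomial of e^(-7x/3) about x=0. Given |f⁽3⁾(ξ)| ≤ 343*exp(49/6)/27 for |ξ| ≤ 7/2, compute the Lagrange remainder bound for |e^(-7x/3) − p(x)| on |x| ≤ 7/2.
117649*exp(49/6)/1296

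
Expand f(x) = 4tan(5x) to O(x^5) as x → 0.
20*x + 500*x**3/3 + O(x**5)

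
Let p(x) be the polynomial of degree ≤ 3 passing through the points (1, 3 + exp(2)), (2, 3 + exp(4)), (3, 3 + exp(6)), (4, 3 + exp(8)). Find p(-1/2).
-35*exp(8)/16 - 189*exp(4)/16 + 3 + 105*exp(2)/16 + 135*exp(6)/16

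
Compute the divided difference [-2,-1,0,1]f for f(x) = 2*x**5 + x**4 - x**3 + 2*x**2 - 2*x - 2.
7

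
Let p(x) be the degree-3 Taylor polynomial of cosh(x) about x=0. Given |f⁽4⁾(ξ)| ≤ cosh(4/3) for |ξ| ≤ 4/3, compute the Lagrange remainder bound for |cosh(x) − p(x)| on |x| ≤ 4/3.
32*cosh(4/3)/243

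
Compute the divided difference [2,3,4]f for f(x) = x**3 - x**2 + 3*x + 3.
8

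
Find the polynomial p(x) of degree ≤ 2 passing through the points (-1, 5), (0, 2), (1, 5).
3*x**2 + 2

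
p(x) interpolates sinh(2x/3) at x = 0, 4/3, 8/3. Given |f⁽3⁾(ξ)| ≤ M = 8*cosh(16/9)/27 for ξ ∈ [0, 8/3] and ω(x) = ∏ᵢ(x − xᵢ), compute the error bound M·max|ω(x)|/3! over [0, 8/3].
512*sqrt(3)*cosh(16/9)/19683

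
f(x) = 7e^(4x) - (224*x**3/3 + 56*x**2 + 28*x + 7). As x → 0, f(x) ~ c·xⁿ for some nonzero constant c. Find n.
4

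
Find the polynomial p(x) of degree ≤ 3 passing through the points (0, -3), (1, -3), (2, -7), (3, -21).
-x**3 + x**2 - 3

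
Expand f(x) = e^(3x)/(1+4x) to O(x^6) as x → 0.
1 - x + 17*x**2/2 - 59*x**3/2 + 971*x**4/8 - 19339*x**5/40 + O(x**6)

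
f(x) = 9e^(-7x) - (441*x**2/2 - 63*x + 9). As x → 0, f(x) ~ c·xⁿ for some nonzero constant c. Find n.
3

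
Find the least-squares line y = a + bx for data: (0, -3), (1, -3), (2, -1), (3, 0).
a = -17/5, b = 11/10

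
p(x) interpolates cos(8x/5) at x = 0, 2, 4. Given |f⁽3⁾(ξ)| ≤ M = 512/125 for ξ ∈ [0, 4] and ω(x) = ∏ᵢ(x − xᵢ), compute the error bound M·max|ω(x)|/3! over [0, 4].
4096*sqrt(3)/3375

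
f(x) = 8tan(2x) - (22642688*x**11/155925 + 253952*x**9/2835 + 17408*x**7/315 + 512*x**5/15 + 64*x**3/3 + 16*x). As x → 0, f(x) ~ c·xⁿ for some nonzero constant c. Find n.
13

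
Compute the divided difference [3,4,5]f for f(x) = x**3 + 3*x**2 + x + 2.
15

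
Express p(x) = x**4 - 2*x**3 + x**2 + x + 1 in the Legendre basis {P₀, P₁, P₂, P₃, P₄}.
(23/15)P₀ + (-1/5)P₁ + (26/21)P₂ + (-4/5)P₃ + (8/35)P₄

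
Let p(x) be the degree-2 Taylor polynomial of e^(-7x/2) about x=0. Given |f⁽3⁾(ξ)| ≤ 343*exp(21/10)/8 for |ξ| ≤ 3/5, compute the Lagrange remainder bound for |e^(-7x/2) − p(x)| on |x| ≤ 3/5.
3087*exp(21/10)/2000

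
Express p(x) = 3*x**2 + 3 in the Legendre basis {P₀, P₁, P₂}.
(4)P₀ + (2)P₂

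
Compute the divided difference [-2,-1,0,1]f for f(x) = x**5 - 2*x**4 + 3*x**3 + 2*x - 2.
12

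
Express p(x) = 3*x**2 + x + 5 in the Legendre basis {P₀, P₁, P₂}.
(6)P₀ + P₁ + (2)P₂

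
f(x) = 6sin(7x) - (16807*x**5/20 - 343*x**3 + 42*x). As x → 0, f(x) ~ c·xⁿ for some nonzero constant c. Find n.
7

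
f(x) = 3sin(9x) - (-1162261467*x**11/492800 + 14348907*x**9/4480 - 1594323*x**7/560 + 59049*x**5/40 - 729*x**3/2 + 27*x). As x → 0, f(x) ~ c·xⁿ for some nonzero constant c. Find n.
13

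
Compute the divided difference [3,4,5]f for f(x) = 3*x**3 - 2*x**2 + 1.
34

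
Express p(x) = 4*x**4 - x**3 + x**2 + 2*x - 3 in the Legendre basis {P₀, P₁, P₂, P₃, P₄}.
(-28/15)P₀ + (7/5)P₁ + (62/21)P₂ + (-2/5)P₃ + (32/35)P₄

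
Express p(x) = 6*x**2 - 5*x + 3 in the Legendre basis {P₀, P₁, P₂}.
(5)P₀ + (-5)P₁ + (4)P₂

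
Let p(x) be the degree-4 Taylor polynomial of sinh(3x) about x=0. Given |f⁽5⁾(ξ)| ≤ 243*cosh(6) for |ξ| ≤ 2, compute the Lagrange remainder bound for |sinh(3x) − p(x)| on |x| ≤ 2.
324*cosh(6)/5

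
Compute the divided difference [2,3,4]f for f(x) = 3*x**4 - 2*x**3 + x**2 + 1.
148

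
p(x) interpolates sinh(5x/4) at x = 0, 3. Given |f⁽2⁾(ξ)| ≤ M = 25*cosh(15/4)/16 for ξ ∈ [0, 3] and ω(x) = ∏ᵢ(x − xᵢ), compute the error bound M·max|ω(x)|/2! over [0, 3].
225*cosh(15/4)/128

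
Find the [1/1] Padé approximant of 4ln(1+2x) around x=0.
8*x/(x + 1)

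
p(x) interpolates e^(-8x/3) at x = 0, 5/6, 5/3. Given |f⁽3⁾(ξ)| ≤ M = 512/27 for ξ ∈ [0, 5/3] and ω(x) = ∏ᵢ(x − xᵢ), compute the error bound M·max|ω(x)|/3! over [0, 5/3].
8000*sqrt(3)/19683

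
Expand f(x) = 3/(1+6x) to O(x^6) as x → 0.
3 - 18*x + 108*x**2 - 648*x**3 + 3888*x**4 - 23328*x**5 + O(x**6)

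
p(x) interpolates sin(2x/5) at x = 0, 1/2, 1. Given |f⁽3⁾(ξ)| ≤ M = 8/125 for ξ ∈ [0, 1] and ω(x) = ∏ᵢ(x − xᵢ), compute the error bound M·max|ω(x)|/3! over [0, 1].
sqrt(3)/3375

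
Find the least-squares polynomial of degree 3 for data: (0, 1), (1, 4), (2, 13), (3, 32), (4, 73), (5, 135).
23/21 + (241/126)x + (-13/84)x² + (37/36)x³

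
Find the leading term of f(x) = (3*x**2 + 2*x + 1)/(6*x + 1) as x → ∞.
x/2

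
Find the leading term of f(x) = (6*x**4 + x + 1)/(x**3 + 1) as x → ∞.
6*x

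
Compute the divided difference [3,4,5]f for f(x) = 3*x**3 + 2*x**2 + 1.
38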